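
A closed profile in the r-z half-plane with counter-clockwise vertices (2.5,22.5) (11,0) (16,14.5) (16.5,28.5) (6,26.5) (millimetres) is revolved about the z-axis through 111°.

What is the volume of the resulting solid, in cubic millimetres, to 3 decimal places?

Profile (r,z), 5 vertices: (2.5,22.5) (11,0) (16,14.5) (16.5,28.5) (6,26.5)
edge 0: (2.5,22.5)→(11,0)  cross = 2.5·0 − 11·22.5 = -247.5000; (r_i+r_j)·cross = 13.5·-247.5000 = -3341.2500
edge 1: (11,0)→(16,14.5)  cross = 11·14.5 − 16·0 = 159.5000; (r_i+r_j)·cross = 27·159.5000 = 4306.5000
edge 2: (16,14.5)→(16.5,28.5)  cross = 16·28.5 − 16.5·14.5 = 216.7500; (r_i+r_j)·cross = 32.5·216.7500 = 7044.3750
edge 3: (16.5,28.5)→(6,26.5)  cross = 16.5·26.5 − 6·28.5 = 266.2500; (r_i+r_j)·cross = 22.5·266.2500 = 5990.6250
edge 4: (6,26.5)→(2.5,22.5)  cross = 6·22.5 − 2.5·26.5 = 68.7500; (r_i+r_j)·cross = 8.5·68.7500 = 584.3750
Σcross = 463.7500 → A = |Σcross|/2 = 231.8750 mm²
Σ(r_i+r_j)·cross = 14584.6250 → first moment M = |Σ|/6 = 2430.7708
R_c = M/A = 2430.7708/231.8750 = 10.4831 mm
θ = 111° = 1.937315 rad
V = θ·R_c·A = 1.937315·10.4831·231.8750 = 4709.170 mm³

Volume = 4709.170 mm³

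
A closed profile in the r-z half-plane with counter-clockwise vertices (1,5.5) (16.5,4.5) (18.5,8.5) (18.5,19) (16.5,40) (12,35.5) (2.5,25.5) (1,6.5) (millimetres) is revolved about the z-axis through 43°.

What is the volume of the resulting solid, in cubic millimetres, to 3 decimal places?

Volume = 3593.604 mm³

Profile (r,z), 8 vertices: (1,5.5) (16.5,4.5) (18.5,8.5) (18.5,19) (16.5,40) (12,35.5) (2.5,25.5) (1,6.5)
edge 0: (1,5.5)→(16.5,4.5)  cross = 1·4.5 − 16.5·5.5 = -86.2500; (r_i+r_j)·cross = 17.5·-86.2500 = -1509.3750
edge 1: (16.5,4.5)→(18.5,8.5)  cross = 16.5·8.5 − 18.5·4.5 = 57.0000; (r_i+r_j)·cross = 35·57.0000 = 1995.0000
edge 2: (18.5,8.5)→(18.5,19)  cross = 18.5·19 − 18.5·8.5 = 194.2500; (r_i+r_j)·cross = 37·194.2500 = 7187.2500
edge 3: (18.5,19)→(16.5,40)  cross = 18.5·40 − 16.5·19 = 426.5000; (r_i+r_j)·cross = 35·426.5000 = 14927.5000
edge 4: (16.5,40)→(12,35.5)  cross = 16.5·35.5 − 12·40 = 105.7500; (r_i+r_j)·cross = 28.5·105.7500 = 3013.8750
edge 5: (12,35.5)→(2.5,25.5)  cross = 12·25.5 − 2.5·35.5 = 217.2500; (r_i+r_j)·cross = 14.5·217.2500 = 3150.1250
edge 6: (2.5,25.5)→(1,6.5)  cross = 2.5·6.5 − 1·25.5 = -9.2500; (r_i+r_j)·cross = 3.5·-9.2500 = -32.3750
edge 7: (1,6.5)→(1,5.5)  cross = 1·5.5 − 1·6.5 = -1.0000; (r_i+r_j)·cross = 2·-1.0000 = -2.0000
Σcross = 904.2500 → A = |Σcross|/2 = 452.1250 mm²
Σ(r_i+r_j)·cross = 28730.0000 → first moment M = |Σ|/6 = 4788.3333
R_c = M/A = 4788.3333/452.1250 = 10.5907 mm
θ = 43° = 0.750492 rad
V = θ·R_c·A = 0.750492·10.5907·452.1250 = 3593.604 mm³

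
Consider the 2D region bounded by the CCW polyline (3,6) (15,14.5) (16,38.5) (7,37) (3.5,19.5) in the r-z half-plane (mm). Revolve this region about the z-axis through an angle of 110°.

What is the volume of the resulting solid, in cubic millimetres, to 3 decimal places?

Profile (r,z), 5 vertices: (3,6) (15,14.5) (16,38.5) (7,37) (3.5,19.5)
edge 0: (3,6)→(15,14.5)  cross = 3·14.5 − 15·6 = -46.5000; (r_i+r_j)·cross = 18·-46.5000 = -837.0000
edge 1: (15,14.5)→(16,38.5)  cross = 15·38.5 − 16·14.5 = 345.5000; (r_i+r_j)·cross = 31·345.5000 = 10710.5000
edge 2: (16,38.5)→(7,37)  cross = 16·37 − 7·38.5 = 322.5000; (r_i+r_j)·cross = 23·322.5000 = 7417.5000
edge 3: (7,37)→(3.5,19.5)  cross = 7·19.5 − 3.5·37 = 7.0000; (r_i+r_j)·cross = 10.5·7.0000 = 73.5000
edge 4: (3.5,19.5)→(3,6)  cross = 3.5·6 − 3·19.5 = -37.5000; (r_i+r_j)·cross = 6.5·-37.5000 = -243.7500
Σcross = 591.0000 → A = |Σcross|/2 = 295.5000 mm²
Σ(r_i+r_j)·cross = 17120.7500 → first moment M = |Σ|/6 = 2853.4583
R_c = M/A = 2853.4583/295.5000 = 9.6564 mm
θ = 110° = 1.919862 rad
V = θ·R_c·A = 1.919862·9.6564·295.5000 = 5478.247 mm³

Volume = 5478.247 mm³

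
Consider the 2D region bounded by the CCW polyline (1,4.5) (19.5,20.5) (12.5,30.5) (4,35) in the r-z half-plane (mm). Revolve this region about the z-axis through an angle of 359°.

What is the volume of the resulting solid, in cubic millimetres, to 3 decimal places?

Profile (r,z), 4 vertices: (1,4.5) (19.5,20.5) (12.5,30.5) (4,35)
edge 0: (1,4.5)→(19.5,20.5)  cross = 1·20.5 − 19.5·4.5 = -67.2500; (r_i+r_j)·cross = 20.5·-67.2500 = -1378.6250
edge 1: (19.5,20.5)→(12.5,30.5)  cross = 19.5·30.5 − 12.5·20.5 = 338.5000; (r_i+r_j)·cross = 32·338.5000 = 10832.0000
edge 2: (12.5,30.5)→(4,35)  cross = 12.5·35 − 4·30.5 = 315.5000; (r_i+r_j)·cross = 16.5·315.5000 = 5205.7500
edge 3: (4,35)→(1,4.5)  cross = 4·4.5 − 1·35 = -17.0000; (r_i+r_j)·cross = 5·-17.0000 = -85.0000
Σcross = 569.7500 → A = |Σcross|/2 = 284.8750 mm²
Σ(r_i+r_j)·cross = 14574.1250 → first moment M = |Σ|/6 = 2429.0208
R_c = M/A = 2429.0208/284.8750 = 8.5266 mm
θ = 359° = 6.265732 rad
V = θ·R_c·A = 6.265732·8.5266·284.8750 = 15219.594 mm³

Volume = 15219.594 mm³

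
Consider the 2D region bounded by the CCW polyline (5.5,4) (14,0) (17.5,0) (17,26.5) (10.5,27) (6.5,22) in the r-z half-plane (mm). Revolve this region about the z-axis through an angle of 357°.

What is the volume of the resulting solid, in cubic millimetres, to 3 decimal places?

Volume = 20438.665 mm³

Profile (r,z), 6 vertices: (5.5,4) (14,0) (17.5,0) (17,26.5) (10.5,27) (6.5,22)
edge 0: (5.5,4)→(14,0)  cross = 5.5·0 − 14·4 = -56.0000; (r_i+r_j)·cross = 19.5·-56.0000 = -1092.0000
edge 1: (14,0)→(17.5,0)  cross = 14·0 − 17.5·0 = 0.0000; (r_i+r_j)·cross = 31.5·0.0000 = 0.0000
edge 2: (17.5,0)→(17,26.5)  cross = 17.5·26.5 − 17·0 = 463.7500; (r_i+r_j)·cross = 34.5·463.7500 = 15999.3750
edge 3: (17,26.5)→(10.5,27)  cross = 17·27 − 10.5·26.5 = 180.7500; (r_i+r_j)·cross = 27.5·180.7500 = 4970.6250
edge 4: (10.5,27)→(6.5,22)  cross = 10.5·22 − 6.5·27 = 55.5000; (r_i+r_j)·cross = 17·55.5000 = 943.5000
edge 5: (6.5,22)→(5.5,4)  cross = 6.5·4 − 5.5·22 = -95.0000; (r_i+r_j)·cross = 12·-95.0000 = -1140.0000
Σcross = 549.0000 → A = |Σcross|/2 = 274.5000 mm²
Σ(r_i+r_j)·cross = 19681.5000 → first moment M = |Σ|/6 = 3280.2500
R_c = M/A = 3280.2500/274.5000 = 11.9499 mm
θ = 357° = 6.230825 rad
V = θ·R_c·A = 6.230825·11.9499·274.5000 = 20438.665 mm³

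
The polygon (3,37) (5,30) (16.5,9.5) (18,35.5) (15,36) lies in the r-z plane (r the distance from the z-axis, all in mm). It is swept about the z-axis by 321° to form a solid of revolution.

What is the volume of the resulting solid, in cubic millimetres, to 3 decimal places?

Profile (r,z), 5 vertices: (3,37) (5,30) (16.5,9.5) (18,35.5) (15,36)
edge 0: (3,37)→(5,30)  cross = 3·30 − 5·37 = -95.0000; (r_i+r_j)·cross = 8·-95.0000 = -760.0000
edge 1: (5,30)→(16.5,9.5)  cross = 5·9.5 − 16.5·30 = -447.5000; (r_i+r_j)·cross = 21.5·-447.5000 = -9621.2500
edge 2: (16.5,9.5)→(18,35.5)  cross = 16.5·35.5 − 18·9.5 = 414.7500; (r_i+r_j)·cross = 34.5·414.7500 = 14308.8750
edge 3: (18,35.5)→(15,36)  cross = 18·36 − 15·35.5 = 115.5000; (r_i+r_j)·cross = 33·115.5000 = 3811.5000
edge 4: (15,36)→(3,37)  cross = 15·37 − 3·36 = 447.0000; (r_i+r_j)·cross = 18·447.0000 = 8046.0000
Σcross = 434.7500 → A = |Σcross|/2 = 217.3750 mm²
Σ(r_i+r_j)·cross = 15785.1250 → first moment M = |Σ|/6 = 2630.8542
R_c = M/A = 2630.8542/217.3750 = 12.1028 mm
θ = 321° = 5.602507 rad
V = θ·R_c·A = 5.602507·12.1028·217.3750 = 14739.379 mm³

Volume = 14739.379 mm³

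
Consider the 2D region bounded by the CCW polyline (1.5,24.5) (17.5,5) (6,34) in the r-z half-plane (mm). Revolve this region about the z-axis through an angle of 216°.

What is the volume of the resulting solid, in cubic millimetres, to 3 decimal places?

Profile (r,z), 3 vertices: (1.5,24.5) (17.5,5) (6,34)
edge 0: (1.5,24.5)→(17.5,5)  cross = 1.5·5 − 17.5·24.5 = -421.2500; (r_i+r_j)·cross = 19·-421.2500 = -8003.7500
edge 1: (17.5,5)→(6,34)  cross = 17.5·34 − 6·5 = 565.0000; (r_i+r_j)·cross = 23.5·565.0000 = 13277.5000
edge 2: (6,34)→(1.5,24.5)  cross = 6·24.5 − 1.5·34 = 96.0000; (r_i+r_j)·cross = 7.5·96.0000 = 720.0000
Σcross = 239.7500 → A = |Σcross|/2 = 119.8750 mm²
Σ(r_i+r_j)·cross = 5993.7500 → first moment M = |Σ|/6 = 998.9583
R_c = M/A = 998.9583/119.8750 = 8.3333 mm
θ = 216° = 3.769911 rad
V = θ·R_c·A = 3.769911·8.3333·119.8750 = 3765.984 mm³

Volume = 3765.984 mm³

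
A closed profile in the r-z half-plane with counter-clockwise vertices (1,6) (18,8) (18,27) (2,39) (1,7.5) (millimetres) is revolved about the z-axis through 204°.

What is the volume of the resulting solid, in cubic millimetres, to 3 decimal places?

Profile (r,z), 5 vertices: (1,6) (18,8) (18,27) (2,39) (1,7.5)
edge 0: (1,6)→(18,8)  cross = 1·8 − 18·6 = -100.0000; (r_i+r_j)·cross = 19·-100.0000 = -1900.0000
edge 1: (18,8)→(18,27)  cross = 18·27 − 18·8 = 342.0000; (r_i+r_j)·cross = 36·342.0000 = 12312.0000
edge 2: (18,27)→(2,39)  cross = 18·39 − 2·27 = 648.0000; (r_i+r_j)·cross = 20·648.0000 = 12960.0000
edge 3: (2,39)→(1,7.5)  cross = 2·7.5 − 1·39 = -24.0000; (r_i+r_j)·cross = 3·-24.0000 = -72.0000
edge 4: (1,7.5)→(1,6)  cross = 1·6 − 1·7.5 = -1.5000; (r_i+r_j)·cross = 2·-1.5000 = -3.0000
Σcross = 864.5000 → A = |Σcross|/2 = 432.2500 mm²
Σ(r_i+r_j)·cross = 23297.0000 → first moment M = |Σ|/6 = 3882.8333
R_c = M/A = 3882.8333/432.2500 = 8.9828 mm
θ = 204° = 3.560472 rad
V = θ·R_c·A = 3.560472·8.9828·432.2500 = 13824.718 mm³

Volume = 13824.718 mm³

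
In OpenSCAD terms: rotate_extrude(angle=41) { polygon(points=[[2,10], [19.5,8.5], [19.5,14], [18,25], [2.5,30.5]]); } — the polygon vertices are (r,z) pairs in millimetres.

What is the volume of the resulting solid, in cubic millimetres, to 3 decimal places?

Profile (r,z), 5 vertices: (2,10) (19.5,8.5) (19.5,14) (18,25) (2.5,30.5)
edge 0: (2,10)→(19.5,8.5)  cross = 2·8.5 − 19.5·10 = -178.0000; (r_i+r_j)·cross = 21.5·-178.0000 = -3827.0000
edge 1: (19.5,8.5)→(19.5,14)  cross = 19.5·14 − 19.5·8.5 = 107.2500; (r_i+r_j)·cross = 39·107.2500 = 4182.7500
edge 2: (19.5,14)→(18,25)  cross = 19.5·25 − 18·14 = 235.5000; (r_i+r_j)·cross = 37.5·235.5000 = 8831.2500
edge 3: (18,25)→(2.5,30.5)  cross = 18·30.5 − 2.5·25 = 486.5000; (r_i+r_j)·cross = 20.5·486.5000 = 9973.2500
edge 4: (2.5,30.5)→(2,10)  cross = 2.5·10 − 2·30.5 = -36.0000; (r_i+r_j)·cross = 4.5·-36.0000 = -162.0000
Σcross = 615.2500 → A = |Σcross|/2 = 307.6250 mm²
Σ(r_i+r_j)·cross = 18998.2500 → first moment M = |Σ|/6 = 3166.3750
R_c = M/A = 3166.3750/307.6250 = 10.2930 mm
θ = 41° = 0.715585 rad
V = θ·R_c·A = 0.715585·10.2930·307.6250 = 2265.810 mm³

Volume = 2265.810 mm³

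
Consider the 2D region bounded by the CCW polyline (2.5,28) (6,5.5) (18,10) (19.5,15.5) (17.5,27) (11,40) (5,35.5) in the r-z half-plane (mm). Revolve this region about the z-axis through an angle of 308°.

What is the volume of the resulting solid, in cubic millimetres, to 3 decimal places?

Volume = 22635.815 mm³

Profile (r,z), 7 vertices: (2.5,28) (6,5.5) (18,10) (19.5,15.5) (17.5,27) (11,40) (5,35.5)
edge 0: (2.5,28)→(6,5.5)  cross = 2.5·5.5 − 6·28 = -154.2500; (r_i+r_j)·cross = 8.5·-154.2500 = -1311.1250
edge 1: (6,5.5)→(18,10)  cross = 6·10 − 18·5.5 = -39.0000; (r_i+r_j)·cross = 24·-39.0000 = -936.0000
edge 2: (18,10)→(19.5,15.5)  cross = 18·15.5 − 19.5·10 = 84.0000; (r_i+r_j)·cross = 37.5·84.0000 = 3150.0000
edge 3: (19.5,15.5)→(17.5,27)  cross = 19.5·27 − 17.5·15.5 = 255.2500; (r_i+r_j)·cross = 37·255.2500 = 9444.2500
edge 4: (17.5,27)→(11,40)  cross = 17.5·40 − 11·27 = 403.0000; (r_i+r_j)·cross = 28.5·403.0000 = 11485.5000
edge 5: (11,40)→(5,35.5)  cross = 11·35.5 − 5·40 = 190.5000; (r_i+r_j)·cross = 16·190.5000 = 3048.0000
edge 6: (5,35.5)→(2.5,28)  cross = 5·28 − 2.5·35.5 = 51.2500; (r_i+r_j)·cross = 7.5·51.2500 = 384.3750
Σcross = 790.7500 → A = |Σcross|/2 = 395.3750 mm²
Σ(r_i+r_j)·cross = 25265.0000 → first moment M = |Σ|/6 = 4210.8333
R_c = M/A = 4210.8333/395.3750 = 10.6502 mm
θ = 308° = 5.375614 rad
V = θ·R_c·A = 5.375614·10.6502·395.3750 = 22635.815 mm³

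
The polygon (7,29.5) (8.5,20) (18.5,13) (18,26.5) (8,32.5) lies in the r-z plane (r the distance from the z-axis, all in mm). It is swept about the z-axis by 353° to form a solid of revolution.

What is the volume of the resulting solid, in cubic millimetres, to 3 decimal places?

Volume = 10736.077 mm³

Profile (r,z), 5 vertices: (7,29.5) (8.5,20) (18.5,13) (18,26.5) (8,32.5)
edge 0: (7,29.5)→(8.5,20)  cross = 7·20 − 8.5·29.5 = -110.7500; (r_i+r_j)·cross = 15.5·-110.7500 = -1716.6250
edge 1: (8.5,20)→(18.5,13)  cross = 8.5·13 − 18.5·20 = -259.5000; (r_i+r_j)·cross = 27·-259.5000 = -7006.5000
edge 2: (18.5,13)→(18,26.5)  cross = 18.5·26.5 − 18·13 = 256.2500; (r_i+r_j)·cross = 36.5·256.2500 = 9353.1250
edge 3: (18,26.5)→(8,32.5)  cross = 18·32.5 − 8·26.5 = 373.0000; (r_i+r_j)·cross = 26·373.0000 = 9698.0000
edge 4: (8,32.5)→(7,29.5)  cross = 8·29.5 − 7·32.5 = 8.5000; (r_i+r_j)·cross = 15·8.5000 = 127.5000
Σcross = 267.5000 → A = |Σcross|/2 = 133.7500 mm²
Σ(r_i+r_j)·cross = 10455.5000 → first moment M = |Σ|/6 = 1742.5833
R_c = M/A = 1742.5833/133.7500 = 13.0287 mm
θ = 353° = 6.161012 rad
V = θ·R_c·A = 6.161012·13.0287·133.7500 = 10736.077 mm³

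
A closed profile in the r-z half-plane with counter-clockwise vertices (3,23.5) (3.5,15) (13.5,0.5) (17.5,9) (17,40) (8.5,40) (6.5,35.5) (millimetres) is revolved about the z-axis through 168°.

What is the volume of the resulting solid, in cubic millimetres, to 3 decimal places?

Volume = 13902.071 mm³

Profile (r,z), 7 vertices: (3,23.5) (3.5,15) (13.5,0.5) (17.5,9) (17,40) (8.5,40) (6.5,35.5)
edge 0: (3,23.5)→(3.5,15)  cross = 3·15 − 3.5·23.5 = -37.2500; (r_i+r_j)·cross = 6.5·-37.2500 = -242.1250
edge 1: (3.5,15)→(13.5,0.5)  cross = 3.5·0.5 − 13.5·15 = -200.7500; (r_i+r_j)·cross = 17·-200.7500 = -3412.7500
edge 2: (13.5,0.5)→(17.5,9)  cross = 13.5·9 − 17.5·0.5 = 112.7500; (r_i+r_j)·cross = 31·112.7500 = 3495.2500
edge 3: (17.5,9)→(17,40)  cross = 17.5·40 − 17·9 = 547.0000; (r_i+r_j)·cross = 34.5·547.0000 = 18871.5000
edge 4: (17,40)→(8.5,40)  cross = 17·40 − 8.5·40 = 340.0000; (r_i+r_j)·cross = 25.5·340.0000 = 8670.0000
edge 5: (8.5,40)→(6.5,35.5)  cross = 8.5·35.5 − 6.5·40 = 41.7500; (r_i+r_j)·cross = 15·41.7500 = 626.2500
edge 6: (6.5,35.5)→(3,23.5)  cross = 6.5·23.5 − 3·35.5 = 46.2500; (r_i+r_j)·cross = 9.5·46.2500 = 439.3750
Σcross = 849.7500 → A = |Σcross|/2 = 424.8750 mm²
Σ(r_i+r_j)·cross = 28447.5000 → first moment M = |Σ|/6 = 4741.2500
R_c = M/A = 4741.2500/424.8750 = 11.1592 mm
θ = 168° = 2.932153 rad
V = θ·R_c·A = 2.932153·11.1592·424.8750 = 13902.071 mm³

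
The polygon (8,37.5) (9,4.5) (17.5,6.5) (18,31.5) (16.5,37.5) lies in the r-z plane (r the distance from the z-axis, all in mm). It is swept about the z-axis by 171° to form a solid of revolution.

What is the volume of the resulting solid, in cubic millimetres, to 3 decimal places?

Volume = 11400.467 mm³

Profile (r,z), 5 vertices: (8,37.5) (9,4.5) (17.5,6.5) (18,31.5) (16.5,37.5)
edge 0: (8,37.5)→(9,4.5)  cross = 8·4.5 − 9·37.5 = -301.5000; (r_i+r_j)·cross = 17·-301.5000 = -5125.5000
edge 1: (9,4.5)→(17.5,6.5)  cross = 9·6.5 − 17.5·4.5 = -20.2500; (r_i+r_j)·cross = 26.5·-20.2500 = -536.6250
edge 2: (17.5,6.5)→(18,31.5)  cross = 17.5·31.5 − 18·6.5 = 434.2500; (r_i+r_j)·cross = 35.5·434.2500 = 15415.8750
edge 3: (18,31.5)→(16.5,37.5)  cross = 18·37.5 − 16.5·31.5 = 155.2500; (r_i+r_j)·cross = 34.5·155.2500 = 5356.1250
edge 4: (16.5,37.5)→(8,37.5)  cross = 16.5·37.5 − 8·37.5 = 318.7500; (r_i+r_j)·cross = 24.5·318.7500 = 7809.3750
Σcross = 586.5000 → A = |Σcross|/2 = 293.2500 mm²
Σ(r_i+r_j)·cross = 22919.2500 → first moment M = |Σ|/6 = 3819.8750
R_c = M/A = 3819.8750/293.2500 = 13.0260 mm
θ = 171° = 2.984513 rad
V = θ·R_c·A = 2.984513·13.0260·293.2500 = 11400.467 mm³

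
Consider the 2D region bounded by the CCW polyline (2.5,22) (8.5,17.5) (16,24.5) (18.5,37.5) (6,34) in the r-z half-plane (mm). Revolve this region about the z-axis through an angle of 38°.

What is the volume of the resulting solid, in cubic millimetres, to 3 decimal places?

Volume = 1329.407 mm³

Profile (r,z), 5 vertices: (2.5,22) (8.5,17.5) (16,24.5) (18.5,37.5) (6,34)
edge 0: (2.5,22)→(8.5,17.5)  cross = 2.5·17.5 − 8.5·22 = -143.2500; (r_i+r_j)·cross = 11·-143.2500 = -1575.7500
edge 1: (8.5,17.5)→(16,24.5)  cross = 8.5·24.5 − 16·17.5 = -71.7500; (r_i+r_j)·cross = 24.5·-71.7500 = -1757.8750
edge 2: (16,24.5)→(18.5,37.5)  cross = 16·37.5 − 18.5·24.5 = 146.7500; (r_i+r_j)·cross = 34.5·146.7500 = 5062.8750
edge 3: (18.5,37.5)→(6,34)  cross = 18.5·34 − 6·37.5 = 404.0000; (r_i+r_j)·cross = 24.5·404.0000 = 9898.0000
edge 4: (6,34)→(2.5,22)  cross = 6·22 − 2.5·34 = 47.0000; (r_i+r_j)·cross = 8.5·47.0000 = 399.5000
Σcross = 382.7500 → A = |Σcross|/2 = 191.3750 mm²
Σ(r_i+r_j)·cross = 12026.7500 → first moment M = |Σ|/6 = 2004.4583
R_c = M/A = 2004.4583/191.3750 = 10.4740 mm
θ = 38° = 0.663225 rad
V = θ·R_c·A = 0.663225·10.4740·191.3750 = 1329.407 mm³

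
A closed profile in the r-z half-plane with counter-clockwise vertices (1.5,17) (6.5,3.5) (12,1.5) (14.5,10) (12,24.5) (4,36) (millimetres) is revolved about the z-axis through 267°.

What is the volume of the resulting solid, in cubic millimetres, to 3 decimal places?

Profile (r,z), 6 vertices: (1.5,17) (6.5,3.5) (12,1.5) (14.5,10) (12,24.5) (4,36)
edge 0: (1.5,17)→(6.5,3.5)  cross = 1.5·3.5 − 6.5·17 = -105.2500; (r_i+r_j)·cross = 8·-105.2500 = -842.0000
edge 1: (6.5,3.5)→(12,1.5)  cross = 6.5·1.5 − 12·3.5 = -32.2500; (r_i+r_j)·cross = 18.5·-32.2500 = -596.6250
edge 2: (12,1.5)→(14.5,10)  cross = 12·10 − 14.5·1.5 = 98.2500; (r_i+r_j)·cross = 26.5·98.2500 = 2603.6250
edge 3: (14.5,10)→(12,24.5)  cross = 14.5·24.5 − 12·10 = 235.2500; (r_i+r_j)·cross = 26.5·235.2500 = 6234.1250
edge 4: (12,24.5)→(4,36)  cross = 12·36 − 4·24.5 = 334.0000; (r_i+r_j)·cross = 16·334.0000 = 5344.0000
edge 5: (4,36)→(1.5,17)  cross = 4·17 − 1.5·36 = 14.0000; (r_i+r_j)·cross = 5.5·14.0000 = 77.0000
Σcross = 544.0000 → A = |Σcross|/2 = 272.0000 mm²
Σ(r_i+r_j)·cross = 12820.1250 → first moment M = |Σ|/6 = 2136.6875
R_c = M/A = 2136.6875/272.0000 = 7.8555 mm
θ = 267° = 4.660029 rad
V = θ·R_c·A = 4.660029·7.8555·272.0000 = 9957.026 mm³

Volume = 9957.026 mm³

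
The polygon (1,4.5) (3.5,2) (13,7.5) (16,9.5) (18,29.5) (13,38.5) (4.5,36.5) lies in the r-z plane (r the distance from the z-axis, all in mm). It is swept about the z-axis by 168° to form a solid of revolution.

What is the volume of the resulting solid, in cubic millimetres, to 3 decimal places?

Profile (r,z), 7 vertices: (1,4.5) (3.5,2) (13,7.5) (16,9.5) (18,29.5) (13,38.5) (4.5,36.5)
edge 0: (1,4.5)→(3.5,2)  cross = 1·2 − 3.5·4.5 = -13.7500; (r_i+r_j)·cross = 4.5·-13.7500 = -61.8750
edge 1: (3.5,2)→(13,7.5)  cross = 3.5·7.5 − 13·2 = 0.2500; (r_i+r_j)·cross = 16.5·0.2500 = 4.1250
edge 2: (13,7.5)→(16,9.5)  cross = 13·9.5 − 16·7.5 = 3.5000; (r_i+r_j)·cross = 29·3.5000 = 101.5000
edge 3: (16,9.5)→(18,29.5)  cross = 16·29.5 − 18·9.5 = 301.0000; (r_i+r_j)·cross = 34·301.0000 = 10234.0000
edge 4: (18,29.5)→(13,38.5)  cross = 18·38.5 − 13·29.5 = 309.5000; (r_i+r_j)·cross = 31·309.5000 = 9594.5000
edge 5: (13,38.5)→(4.5,36.5)  cross = 13·36.5 − 4.5·38.5 = 301.2500; (r_i+r_j)·cross = 17.5·301.2500 = 5271.8750
edge 6: (4.5,36.5)→(1,4.5)  cross = 4.5·4.5 − 1·36.5 = -16.2500; (r_i+r_j)·cross = 5.5·-16.2500 = -89.3750
Σcross = 885.5000 → A = |Σcross|/2 = 442.7500 mm²
Σ(r_i+r_j)·cross = 25054.7500 → first moment M = |Σ|/6 = 4175.7917
R_c = M/A = 4175.7917/442.7500 = 9.4315 mm
θ = 168° = 2.932153 rad
V = θ·R_c·A = 2.932153·9.4315·442.7500 = 12244.061 mm³

Volume = 12244.061 mm³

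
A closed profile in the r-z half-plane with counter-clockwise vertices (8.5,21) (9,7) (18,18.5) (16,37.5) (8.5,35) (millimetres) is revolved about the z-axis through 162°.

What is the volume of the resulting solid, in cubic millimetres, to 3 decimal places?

Profile (r,z), 5 vertices: (8.5,21) (9,7) (18,18.5) (16,37.5) (8.5,35)
edge 0: (8.5,21)→(9,7)  cross = 8.5·7 − 9·21 = -129.5000; (r_i+r_j)·cross = 17.5·-129.5000 = -2266.2500
edge 1: (9,7)→(18,18.5)  cross = 9·18.5 − 18·7 = 40.5000; (r_i+r_j)·cross = 27·40.5000 = 1093.5000
edge 2: (18,18.5)→(16,37.5)  cross = 18·37.5 − 16·18.5 = 379.0000; (r_i+r_j)·cross = 34·379.0000 = 12886.0000
edge 3: (16,37.5)→(8.5,35)  cross = 16·35 − 8.5·37.5 = 241.2500; (r_i+r_j)·cross = 24.5·241.2500 = 5910.6250
edge 4: (8.5,35)→(8.5,21)  cross = 8.5·21 − 8.5·35 = -119.0000; (r_i+r_j)·cross = 17·-119.0000 = -2023.0000
Σcross = 412.2500 → A = |Σcross|/2 = 206.1250 mm²
Σ(r_i+r_j)·cross = 15600.8750 → first moment M = |Σ|/6 = 2600.1458
R_c = M/A = 2600.1458/206.1250 = 12.6144 mm
θ = 162° = 2.827433 rad
V = θ·R_c·A = 2.827433·12.6144·206.1250 = 7351.739 mm³

Volume = 7351.739 mm³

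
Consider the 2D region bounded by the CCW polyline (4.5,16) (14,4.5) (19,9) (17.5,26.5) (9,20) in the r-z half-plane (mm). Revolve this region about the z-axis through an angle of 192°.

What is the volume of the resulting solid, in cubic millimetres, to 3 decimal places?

Profile (r,z), 5 vertices: (4.5,16) (14,4.5) (19,9) (17.5,26.5) (9,20)
edge 0: (4.5,16)→(14,4.5)  cross = 4.5·4.5 − 14·16 = -203.7500; (r_i+r_j)·cross = 18.5·-203.7500 = -3769.3750
edge 1: (14,4.5)→(19,9)  cross = 14·9 − 19·4.5 = 40.5000; (r_i+r_j)·cross = 33·40.5000 = 1336.5000
edge 2: (19,9)→(17.5,26.5)  cross = 19·26.5 − 17.5·9 = 346.0000; (r_i+r_j)·cross = 36.5·346.0000 = 12629.0000
edge 3: (17.5,26.5)→(9,20)  cross = 17.5·20 − 9·26.5 = 111.5000; (r_i+r_j)·cross = 26.5·111.5000 = 2954.7500
edge 4: (9,20)→(4.5,16)  cross = 9·16 − 4.5·20 = 54.0000; (r_i+r_j)·cross = 13.5·54.0000 = 729.0000
Σcross = 348.2500 → A = |Σcross|/2 = 174.1250 mm²
Σ(r_i+r_j)·cross = 13879.8750 → first moment M = |Σ|/6 = 2313.3125
R_c = M/A = 2313.3125/174.1250 = 13.2854 mm
θ = 192° = 3.351032 rad
V = θ·R_c·A = 3.351032·13.2854·174.1250 = 7751.985 mm³

Volume = 7751.985 mm³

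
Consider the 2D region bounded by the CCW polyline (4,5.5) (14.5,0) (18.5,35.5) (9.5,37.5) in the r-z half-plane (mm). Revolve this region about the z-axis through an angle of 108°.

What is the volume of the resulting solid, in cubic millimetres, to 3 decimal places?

Volume = 7594.408 mm³

Profile (r,z), 4 vertices: (4,5.5) (14.5,0) (18.5,35.5) (9.5,37.5)
edge 0: (4,5.5)→(14.5,0)  cross = 4·0 − 14.5·5.5 = -79.7500; (r_i+r_j)·cross = 18.5·-79.7500 = -1475.3750
edge 1: (14.5,0)→(18.5,35.5)  cross = 14.5·35.5 − 18.5·0 = 514.7500; (r_i+r_j)·cross = 33·514.7500 = 16986.7500
edge 2: (18.5,35.5)→(9.5,37.5)  cross = 18.5·37.5 − 9.5·35.5 = 356.5000; (r_i+r_j)·cross = 28·356.5000 = 9982.0000
edge 3: (9.5,37.5)→(4,5.5)  cross = 9.5·5.5 − 4·37.5 = -97.7500; (r_i+r_j)·cross = 13.5·-97.7500 = -1319.6250
Σcross = 693.7500 → A = |Σcross|/2 = 346.8750 mm²
Σ(r_i+r_j)·cross = 24173.7500 → first moment M = |Σ|/6 = 4028.9583
R_c = M/A = 4028.9583/346.8750 = 11.6150 mm
θ = 108° = 1.884956 rad
V = θ·R_c·A = 1.884956·11.6150·346.8750 = 7594.408 mm³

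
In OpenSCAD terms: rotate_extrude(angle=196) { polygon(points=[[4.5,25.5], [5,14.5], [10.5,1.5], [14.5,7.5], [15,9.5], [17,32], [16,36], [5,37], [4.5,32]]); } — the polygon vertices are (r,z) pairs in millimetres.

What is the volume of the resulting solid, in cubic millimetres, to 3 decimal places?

Profile (r,z), 9 vertices: (4.5,25.5) (5,14.5) (10.5,1.5) (14.5,7.5) (15,9.5) (17,32) (16,36) (5,37) (4.5,32)
edge 0: (4.5,25.5)→(5,14.5)  cross = 4.5·14.5 − 5·25.5 = -62.2500; (r_i+r_j)·cross = 9.5·-62.2500 = -591.3750
edge 1: (5,14.5)→(10.5,1.5)  cross = 5·1.5 − 10.5·14.5 = -144.7500; (r_i+r_j)·cross = 15.5·-144.7500 = -2243.6250
edge 2: (10.5,1.5)→(14.5,7.5)  cross = 10.5·7.5 − 14.5·1.5 = 57.0000; (r_i+r_j)·cross = 25·57.0000 = 1425.0000
edge 3: (14.5,7.5)→(15,9.5)  cross = 14.5·9.5 − 15·7.5 = 25.2500; (r_i+r_j)·cross = 29.5·25.2500 = 744.8750
edge 4: (15,9.5)→(17,32)  cross = 15·32 − 17·9.5 = 318.5000; (r_i+r_j)·cross = 32·318.5000 = 10192.0000
edge 5: (17,32)→(16,36)  cross = 17·36 − 16·32 = 100.0000; (r_i+r_j)·cross = 33·100.0000 = 3300.0000
edge 6: (16,36)→(5,37)  cross = 16·37 − 5·36 = 412.0000; (r_i+r_j)·cross = 21·412.0000 = 8652.0000
edge 7: (5,37)→(4.5,32)  cross = 5·32 − 4.5·37 = -6.5000; (r_i+r_j)·cross = 9.5·-6.5000 = -61.7500
edge 8: (4.5,32)→(4.5,25.5)  cross = 4.5·25.5 − 4.5·32 = -29.2500; (r_i+r_j)·cross = 9·-29.2500 = -263.2500
Σcross = 670.0000 → A = |Σcross|/2 = 335.0000 mm²
Σ(r_i+r_j)·cross = 21153.8750 → first moment M = |Σ|/6 = 3525.6458
R_c = M/A = 3525.6458/335.0000 = 10.5243 mm
θ = 196° = 3.420845 rad
V = θ·R_c·A = 3.420845·10.5243·335.0000 = 12060.689 mm³

Volume = 12060.689 mm³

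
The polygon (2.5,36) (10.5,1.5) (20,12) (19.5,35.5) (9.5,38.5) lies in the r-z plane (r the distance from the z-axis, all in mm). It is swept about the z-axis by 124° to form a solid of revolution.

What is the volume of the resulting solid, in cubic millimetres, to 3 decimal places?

Profile (r,z), 5 vertices: (2.5,36) (10.5,1.5) (20,12) (19.5,35.5) (9.5,38.5)
edge 0: (2.5,36)→(10.5,1.5)  cross = 2.5·1.5 − 10.5·36 = -374.2500; (r_i+r_j)·cross = 13·-374.2500 = -4865.2500
edge 1: (10.5,1.5)→(20,12)  cross = 10.5·12 − 20·1.5 = 96.0000; (r_i+r_j)·cross = 30.5·96.0000 = 2928.0000
edge 2: (20,12)→(19.5,35.5)  cross = 20·35.5 − 19.5·12 = 476.0000; (r_i+r_j)·cross = 39.5·476.0000 = 18802.0000
edge 3: (19.5,35.5)→(9.5,38.5)  cross = 19.5·38.5 − 9.5·35.5 = 413.5000; (r_i+r_j)·cross = 29·413.5000 = 11991.5000
edge 4: (9.5,38.5)→(2.5,36)  cross = 9.5·36 − 2.5·38.5 = 245.7500; (r_i+r_j)·cross = 12·245.7500 = 2949.0000
Σcross = 857.0000 → A = |Σcross|/2 = 428.5000 mm²
Σ(r_i+r_j)·cross = 31805.2500 → first moment M = |Σ|/6 = 5300.8750
R_c = M/A = 5300.8750/428.5000 = 12.3708 mm
θ = 124° = 2.164208 rad
V = θ·R_c·A = 2.164208·12.3708·428.5000 = 11472.198 mm³

Volume = 11472.198 mm³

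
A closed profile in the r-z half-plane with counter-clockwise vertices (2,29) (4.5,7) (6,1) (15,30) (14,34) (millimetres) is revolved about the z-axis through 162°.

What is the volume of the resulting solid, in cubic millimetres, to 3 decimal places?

Volume = 4868.840 mm³

Profile (r,z), 5 vertices: (2,29) (4.5,7) (6,1) (15,30) (14,34)
edge 0: (2,29)→(4.5,7)  cross = 2·7 − 4.5·29 = -116.5000; (r_i+r_j)·cross = 6.5·-116.5000 = -757.2500
edge 1: (4.5,7)→(6,1)  cross = 4.5·1 − 6·7 = -37.5000; (r_i+r_j)·cross = 10.5·-37.5000 = -393.7500
edge 2: (6,1)→(15,30)  cross = 6·30 − 15·1 = 165.0000; (r_i+r_j)·cross = 21·165.0000 = 3465.0000
edge 3: (15,30)→(14,34)  cross = 15·34 − 14·30 = 90.0000; (r_i+r_j)·cross = 29·90.0000 = 2610.0000
edge 4: (14,34)→(2,29)  cross = 14·29 − 2·34 = 338.0000; (r_i+r_j)·cross = 16·338.0000 = 5408.0000
Σcross = 439.0000 → A = |Σcross|/2 = 219.5000 mm²
Σ(r_i+r_j)·cross = 10332.0000 → first moment M = |Σ|/6 = 1722.0000
R_c = M/A = 1722.0000/219.5000 = 7.8451 mm
θ = 162° = 2.827433 rad
V = θ·R_c·A = 2.827433·7.8451·219.5000 = 4868.840 mm³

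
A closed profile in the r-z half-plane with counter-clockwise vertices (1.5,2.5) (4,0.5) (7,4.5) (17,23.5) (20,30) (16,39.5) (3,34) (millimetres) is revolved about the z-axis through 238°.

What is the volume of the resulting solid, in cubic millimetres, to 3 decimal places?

Profile (r,z), 7 vertices: (1.5,2.5) (4,0.5) (7,4.5) (17,23.5) (20,30) (16,39.5) (3,34)
edge 0: (1.5,2.5)→(4,0.5)  cross = 1.5·0.5 − 4·2.5 = -9.2500; (r_i+r_j)·cross = 5.5·-9.2500 = -50.8750
edge 1: (4,0.5)→(7,4.5)  cross = 4·4.5 − 7·0.5 = 14.5000; (r_i+r_j)·cross = 11·14.5000 = 159.5000
edge 2: (7,4.5)→(17,23.5)  cross = 7·23.5 − 17·4.5 = 88.0000; (r_i+r_j)·cross = 24·88.0000 = 2112.0000
edge 3: (17,23.5)→(20,30)  cross = 17·30 − 20·23.5 = 40.0000; (r_i+r_j)·cross = 37·40.0000 = 1480.0000
edge 4: (20,30)→(16,39.5)  cross = 20·39.5 − 16·30 = 310.0000; (r_i+r_j)·cross = 36·310.0000 = 11160.0000
edge 5: (16,39.5)→(3,34)  cross = 16·34 − 3·39.5 = 425.5000; (r_i+r_j)·cross = 19·425.5000 = 8084.5000
edge 6: (3,34)→(1.5,2.5)  cross = 3·2.5 − 1.5·34 = -43.5000; (r_i+r_j)·cross = 4.5·-43.5000 = -195.7500
Σcross = 825.2500 → A = |Σcross|/2 = 412.6250 mm²
Σ(r_i+r_j)·cross = 22749.3750 → first moment M = |Σ|/6 = 3791.5625
R_c = M/A = 3791.5625/412.6250 = 9.1889 mm
θ = 238° = 4.153884 rad
V = θ·R_c·A = 4.153884·9.1889·412.6250 = 15749.709 mm³

Volume = 15749.709 mm³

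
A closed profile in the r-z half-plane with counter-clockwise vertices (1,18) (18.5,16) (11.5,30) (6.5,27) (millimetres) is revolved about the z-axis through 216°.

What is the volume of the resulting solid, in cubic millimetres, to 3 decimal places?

Profile (r,z), 4 vertices: (1,18) (18.5,16) (11.5,30) (6.5,27)
edge 0: (1,18)→(18.5,16)  cross = 1·16 − 18.5·18 = -317.0000; (r_i+r_j)·cross = 19.5·-317.0000 = -6181.5000
edge 1: (18.5,16)→(11.5,30)  cross = 18.5·30 − 11.5·16 = 371.0000; (r_i+r_j)·cross = 30·371.0000 = 11130.0000
edge 2: (11.5,30)→(6.5,27)  cross = 11.5·27 − 6.5·30 = 115.5000; (r_i+r_j)·cross = 18·115.5000 = 2079.0000
edge 3: (6.5,27)→(1,18)  cross = 6.5·18 − 1·27 = 90.0000; (r_i+r_j)·cross = 7.5·90.0000 = 675.0000
Σcross = 259.5000 → A = |Σcross|/2 = 129.7500 mm²
Σ(r_i+r_j)·cross = 7702.5000 → first moment M = |Σ|/6 = 1283.7500
R_c = M/A = 1283.7500/129.7500 = 9.8940 mm
θ = 216° = 3.769911 rad
V = θ·R_c·A = 3.769911·9.8940·129.7500 = 4839.623 mm³

Volume = 4839.623 mm³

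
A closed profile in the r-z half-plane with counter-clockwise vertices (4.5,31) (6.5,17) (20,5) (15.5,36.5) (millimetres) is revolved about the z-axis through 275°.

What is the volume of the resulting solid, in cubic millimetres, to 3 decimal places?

Profile (r,z), 4 vertices: (4.5,31) (6.5,17) (20,5) (15.5,36.5)
edge 0: (4.5,31)→(6.5,17)  cross = 4.5·17 − 6.5·31 = -125.0000; (r_i+r_j)·cross = 11·-125.0000 = -1375.0000
edge 1: (6.5,17)→(20,5)  cross = 6.5·5 − 20·17 = -307.5000; (r_i+r_j)·cross = 26.5·-307.5000 = -8148.7500
edge 2: (20,5)→(15.5,36.5)  cross = 20·36.5 − 15.5·5 = 652.5000; (r_i+r_j)·cross = 35.5·652.5000 = 23163.7500
edge 3: (15.5,36.5)→(4.5,31)  cross = 15.5·31 − 4.5·36.5 = 316.2500; (r_i+r_j)·cross = 20·316.2500 = 6325.0000
Σcross = 536.2500 → A = |Σcross|/2 = 268.1250 mm²
Σ(r_i+r_j)·cross = 19965.0000 → first moment M = |Σ|/6 = 3327.5000
R_c = M/A = 3327.5000/268.1250 = 12.4103 mm
θ = 275° = 4.799655 rad
V = θ·R_c·A = 4.799655·12.4103·268.1250 = 15970.853 mm³

Volume = 15970.853 mm³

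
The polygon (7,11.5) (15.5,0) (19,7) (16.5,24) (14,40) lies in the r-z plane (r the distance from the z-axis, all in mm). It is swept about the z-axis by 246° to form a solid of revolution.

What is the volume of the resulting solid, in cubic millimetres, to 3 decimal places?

Profile (r,z), 5 vertices: (7,11.5) (15.5,0) (19,7) (16.5,24) (14,40)
edge 0: (7,11.5)→(15.5,0)  cross = 7·0 − 15.5·11.5 = -178.2500; (r_i+r_j)·cross = 22.5·-178.2500 = -4010.6250
edge 1: (15.5,0)→(19,7)  cross = 15.5·7 − 19·0 = 108.5000; (r_i+r_j)·cross = 34.5·108.5000 = 3743.2500
edge 2: (19,7)→(16.5,24)  cross = 19·24 − 16.5·7 = 340.5000; (r_i+r_j)·cross = 35.5·340.5000 = 12087.7500
edge 3: (16.5,24)→(14,40)  cross = 16.5·40 − 14·24 = 324.0000; (r_i+r_j)·cross = 30.5·324.0000 = 9882.0000
edge 4: (14,40)→(7,11.5)  cross = 14·11.5 − 7·40 = -119.0000; (r_i+r_j)·cross = 21·-119.0000 = -2499.0000
Σcross = 475.7500 → A = |Σcross|/2 = 237.8750 mm²
Σ(r_i+r_j)·cross = 19203.3750 → first moment M = |Σ|/6 = 3200.5625
R_c = M/A = 3200.5625/237.8750 = 13.4548 mm
θ = 246° = 4.293510 rad
V = θ·R_c·A = 4.293510·13.4548·237.8750 = 13741.647 mm³

Volume = 13741.647 mm³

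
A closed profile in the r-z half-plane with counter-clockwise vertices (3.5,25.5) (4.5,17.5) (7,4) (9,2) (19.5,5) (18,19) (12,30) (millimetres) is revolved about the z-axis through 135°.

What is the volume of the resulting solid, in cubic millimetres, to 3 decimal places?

Profile (r,z), 7 vertices: (3.5,25.5) (4.5,17.5) (7,4) (9,2) (19.5,5) (18,19) (12,30)
edge 0: (3.5,25.5)→(4.5,17.5)  cross = 3.5·17.5 − 4.5·25.5 = -53.5000; (r_i+r_j)·cross = 8·-53.5000 = -428.0000
edge 1: (4.5,17.5)→(7,4)  cross = 4.5·4 − 7·17.5 = -104.5000; (r_i+r_j)·cross = 11.5·-104.5000 = -1201.7500
edge 2: (7,4)→(9,2)  cross = 7·2 − 9·4 = -22.0000; (r_i+r_j)·cross = 16·-22.0000 = -352.0000
edge 3: (9,2)→(19.5,5)  cross = 9·5 − 19.5·2 = 6.0000; (r_i+r_j)·cross = 28.5·6.0000 = 171.0000
edge 4: (19.5,5)→(18,19)  cross = 19.5·19 − 18·5 = 280.5000; (r_i+r_j)·cross = 37.5·280.5000 = 10518.7500
edge 5: (18,19)→(12,30)  cross = 18·30 − 12·19 = 312.0000; (r_i+r_j)·cross = 30·312.0000 = 9360.0000
edge 6: (12,30)→(3.5,25.5)  cross = 12·25.5 − 3.5·30 = 201.0000; (r_i+r_j)·cross = 15.5·201.0000 = 3115.5000
Σcross = 619.5000 → A = |Σcross|/2 = 309.7500 mm²
Σ(r_i+r_j)·cross = 21183.5000 → first moment M = |Σ|/6 = 3530.5833
R_c = M/A = 3530.5833/309.7500 = 11.3982 mm
θ = 135° = 2.356194 rad
V = θ·R_c·A = 2.356194·11.3982·309.7500 = 8318.741 mm³

Volume = 8318.741 mm³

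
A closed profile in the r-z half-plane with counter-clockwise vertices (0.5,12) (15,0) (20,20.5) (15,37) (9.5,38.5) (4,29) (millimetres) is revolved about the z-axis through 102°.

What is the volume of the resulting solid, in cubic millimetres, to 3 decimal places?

Profile (r,z), 6 vertices: (0.5,12) (15,0) (20,20.5) (15,37) (9.5,38.5) (4,29)
edge 0: (0.5,12)→(15,0)  cross = 0.5·0 − 15·12 = -180.0000; (r_i+r_j)·cross = 15.5·-180.0000 = -2790.0000
edge 1: (15,0)→(20,20.5)  cross = 15·20.5 − 20·0 = 307.5000; (r_i+r_j)·cross = 35·307.5000 = 10762.5000
edge 2: (20,20.5)→(15,37)  cross = 20·37 − 15·20.5 = 432.5000; (r_i+r_j)·cross = 35·432.5000 = 15137.5000
edge 3: (15,37)→(9.5,38.5)  cross = 15·38.5 − 9.5·37 = 226.0000; (r_i+r_j)·cross = 24.5·226.0000 = 5537.0000
edge 4: (9.5,38.5)→(4,29)  cross = 9.5·29 − 4·38.5 = 121.5000; (r_i+r_j)·cross = 13.5·121.5000 = 1640.2500
edge 5: (4,29)→(0.5,12)  cross = 4·12 − 0.5·29 = 33.5000; (r_i+r_j)·cross = 4.5·33.5000 = 150.7500
Σcross = 941.0000 → A = |Σcross|/2 = 470.5000 mm²
Σ(r_i+r_j)·cross = 30438.0000 → first moment M = |Σ|/6 = 5073.0000
R_c = M/A = 5073.0000/470.5000 = 10.7821 mm
θ = 102° = 1.780236 rad
V = θ·R_c·A = 1.780236·10.7821·470.5000 = 9031.136 mm³

Volume = 9031.136 mm³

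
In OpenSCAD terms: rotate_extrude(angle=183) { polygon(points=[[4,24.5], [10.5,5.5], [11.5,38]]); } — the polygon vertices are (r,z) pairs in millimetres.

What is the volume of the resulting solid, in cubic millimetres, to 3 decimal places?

Profile (r,z), 3 vertices: (4,24.5) (10.5,5.5) (11.5,38)
edge 0: (4,24.5)→(10.5,5.5)  cross = 4·5.5 − 10.5·24.5 = -235.2500; (r_i+r_j)·cross = 14.5·-235.2500 = -3411.1250
edge 1: (10.5,5.5)→(11.5,38)  cross = 10.5·38 − 11.5·5.5 = 335.7500; (r_i+r_j)·cross = 22·335.7500 = 7386.5000
edge 2: (11.5,38)→(4,24.5)  cross = 11.5·24.5 − 4·38 = 129.7500; (r_i+r_j)·cross = 15.5·129.7500 = 2011.1250
Σcross = 230.2500 → A = |Σcross|/2 = 115.1250 mm²
Σ(r_i+r_j)·cross = 5986.5000 → first moment M = |Σ|/6 = 997.7500
R_c = M/A = 997.7500/115.1250 = 8.6667 mm
θ = 183° = 3.193953 rad
V = θ·R_c·A = 3.193953·8.6667·115.1250 = 3186.766 mm³

Volume = 3186.766 mm³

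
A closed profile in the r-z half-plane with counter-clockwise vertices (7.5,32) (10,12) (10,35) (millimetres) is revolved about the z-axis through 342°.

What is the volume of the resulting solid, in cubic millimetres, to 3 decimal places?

Volume = 1573.087 mm³

Profile (r,z), 3 vertices: (7.5,32) (10,12) (10,35)
edge 0: (7.5,32)→(10,12)  cross = 7.5·12 − 10·32 = -230.0000; (r_i+r_j)·cross = 17.5·-230.0000 = -4025.0000
edge 1: (10,12)→(10,35)  cross = 10·35 − 10·12 = 230.0000; (r_i+r_j)·cross = 20·230.0000 = 4600.0000
edge 2: (10,35)→(7.5,32)  cross = 10·32 − 7.5·35 = 57.5000; (r_i+r_j)·cross = 17.5·57.5000 = 1006.2500
Σcross = 57.5000 → A = |Σcross|/2 = 28.7500 mm²
Σ(r_i+r_j)·cross = 1581.2500 → first moment M = |Σ|/6 = 263.5417
R_c = M/A = 263.5417/28.7500 = 9.1667 mm
θ = 342° = 5.969026 rad
V = θ·R_c·A = 5.969026·9.1667·28.7500 = 1573.087 mm³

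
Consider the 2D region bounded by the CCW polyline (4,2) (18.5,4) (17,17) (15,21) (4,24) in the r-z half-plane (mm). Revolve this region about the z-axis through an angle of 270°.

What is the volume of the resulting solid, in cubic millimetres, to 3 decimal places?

Volume = 12630.970 mm³

Profile (r,z), 5 vertices: (4,2) (18.5,4) (17,17) (15,21) (4,24)
edge 0: (4,2)→(18.5,4)  cross = 4·4 − 18.5·2 = -21.0000; (r_i+r_j)·cross = 22.5·-21.0000 = -472.5000
edge 1: (18.5,4)→(17,17)  cross = 18.5·17 − 17·4 = 246.5000; (r_i+r_j)·cross = 35.5·246.5000 = 8750.7500
edge 2: (17,17)→(15,21)  cross = 17·21 − 15·17 = 102.0000; (r_i+r_j)·cross = 32·102.0000 = 3264.0000
edge 3: (15,21)→(4,24)  cross = 15·24 − 4·21 = 276.0000; (r_i+r_j)·cross = 19·276.0000 = 5244.0000
edge 4: (4,24)→(4,2)  cross = 4·2 − 4·24 = -88.0000; (r_i+r_j)·cross = 8·-88.0000 = -704.0000
Σcross = 515.5000 → A = |Σcross|/2 = 257.7500 mm²
Σ(r_i+r_j)·cross = 16082.2500 → first moment M = |Σ|/6 = 2680.3750
R_c = M/A = 2680.3750/257.7500 = 10.3991 mm
θ = 270° = 4.712389 rad
V = θ·R_c·A = 4.712389·10.3991·257.7500 = 12630.970 mm³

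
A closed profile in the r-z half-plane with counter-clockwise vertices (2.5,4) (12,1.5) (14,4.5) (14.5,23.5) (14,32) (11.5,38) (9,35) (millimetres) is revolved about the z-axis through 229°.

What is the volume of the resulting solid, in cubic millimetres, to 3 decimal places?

Volume = 10931.759 mm³

Profile (r,z), 7 vertices: (2.5,4) (12,1.5) (14,4.5) (14.5,23.5) (14,32) (11.5,38) (9,35)
edge 0: (2.5,4)→(12,1.5)  cross = 2.5·1.5 − 12·4 = -44.2500; (r_i+r_j)·cross = 14.5·-44.2500 = -641.6250
edge 1: (12,1.5)→(14,4.5)  cross = 12·4.5 − 14·1.5 = 33.0000; (r_i+r_j)·cross = 26·33.0000 = 858.0000
edge 2: (14,4.5)→(14.5,23.5)  cross = 14·23.5 − 14.5·4.5 = 263.7500; (r_i+r_j)·cross = 28.5·263.7500 = 7516.8750
edge 3: (14.5,23.5)→(14,32)  cross = 14.5·32 − 14·23.5 = 135.0000; (r_i+r_j)·cross = 28.5·135.0000 = 3847.5000
edge 4: (14,32)→(11.5,38)  cross = 14·38 − 11.5·32 = 164.0000; (r_i+r_j)·cross = 25.5·164.0000 = 4182.0000
edge 5: (11.5,38)→(9,35)  cross = 11.5·35 − 9·38 = 60.5000; (r_i+r_j)·cross = 20.5·60.5000 = 1240.2500
edge 6: (9,35)→(2.5,4)  cross = 9·4 − 2.5·35 = -51.5000; (r_i+r_j)·cross = 11.5·-51.5000 = -592.2500
Σcross = 560.5000 → A = |Σcross|/2 = 280.2500 mm²
Σ(r_i+r_j)·cross = 16410.7500 → first moment M = |Σ|/6 = 2735.1250
R_c = M/A = 2735.1250/280.2500 = 9.7596 mm
θ = 229° = 3.996804 rad
V = θ·R_c·A = 3.996804·9.7596·280.2500 = 10931.759 mm³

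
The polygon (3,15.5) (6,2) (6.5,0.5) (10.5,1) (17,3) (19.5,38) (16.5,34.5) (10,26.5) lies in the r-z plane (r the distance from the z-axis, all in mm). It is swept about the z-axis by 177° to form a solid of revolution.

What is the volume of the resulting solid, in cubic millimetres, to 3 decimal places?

Volume = 13401.542 mm³

Profile (r,z), 8 vertices: (3,15.5) (6,2) (6.5,0.5) (10.5,1) (17,3) (19.5,38) (16.5,34.5) (10,26.5)
edge 0: (3,15.5)→(6,2)  cross = 3·2 − 6·15.5 = -87.0000; (r_i+r_j)·cross = 9·-87.0000 = -783.0000
edge 1: (6,2)→(6.5,0.5)  cross = 6·0.5 − 6.5·2 = -10.0000; (r_i+r_j)·cross = 12.5·-10.0000 = -125.0000
edge 2: (6.5,0.5)→(10.5,1)  cross = 6.5·1 − 10.5·0.5 = 1.2500; (r_i+r_j)·cross = 17·1.2500 = 21.2500
edge 3: (10.5,1)→(17,3)  cross = 10.5·3 − 17·1 = 14.5000; (r_i+r_j)·cross = 27.5·14.5000 = 398.7500
edge 4: (17,3)→(19.5,38)  cross = 17·38 − 19.5·3 = 587.5000; (r_i+r_j)·cross = 36.5·587.5000 = 21443.7500
edge 5: (19.5,38)→(16.5,34.5)  cross = 19.5·34.5 − 16.5·38 = 45.7500; (r_i+r_j)·cross = 36·45.7500 = 1647.0000
edge 6: (16.5,34.5)→(10,26.5)  cross = 16.5·26.5 − 10·34.5 = 92.2500; (r_i+r_j)·cross = 26.5·92.2500 = 2444.6250
edge 7: (10,26.5)→(3,15.5)  cross = 10·15.5 − 3·26.5 = 75.5000; (r_i+r_j)·cross = 13·75.5000 = 981.5000
Σcross = 719.7500 → A = |Σcross|/2 = 359.8750 mm²
Σ(r_i+r_j)·cross = 26028.8750 → first moment M = |Σ|/6 = 4338.1458
R_c = M/A = 4338.1458/359.8750 = 12.0546 mm
θ = 177° = 3.089233 rad
V = θ·R_c·A = 3.089233·12.0546·359.8750 = 13401.542 mm³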